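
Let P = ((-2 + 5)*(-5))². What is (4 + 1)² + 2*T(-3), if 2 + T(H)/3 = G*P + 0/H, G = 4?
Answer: 5413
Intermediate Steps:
P = 225 (P = (3*(-5))² = (-15)² = 225)
T(H) = 2694 (T(H) = -6 + 3*(4*225 + 0/H) = -6 + 3*(900 + 0) = -6 + 3*900 = -6 + 2700 = 2694)
(4 + 1)² + 2*T(-3) = (4 + 1)² + 2*2694 = 5² + 5388 = 25 + 5388 = 5413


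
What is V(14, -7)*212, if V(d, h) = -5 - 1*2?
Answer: -1484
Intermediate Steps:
V(d, h) = -7 (V(d, h) = -5 - 2 = -7)
V(14, -7)*212 = -7*212 = -1484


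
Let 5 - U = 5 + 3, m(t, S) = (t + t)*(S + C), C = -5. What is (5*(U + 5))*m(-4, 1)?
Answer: 320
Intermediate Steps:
m(t, S) = 2*t*(-5 + S) (m(t, S) = (t + t)*(S - 5) = (2*t)*(-5 + S) = 2*t*(-5 + S))
U = -3 (U = 5 - (5 + 3) = 5 - 1*8 = 5 - 8 = -3)
(5*(U + 5))*m(-4, 1) = (5*(-3 + 5))*(2*(-4)*(-5 + 1)) = (5*2)*(2*(-4)*(-4)) = 10*32 = 320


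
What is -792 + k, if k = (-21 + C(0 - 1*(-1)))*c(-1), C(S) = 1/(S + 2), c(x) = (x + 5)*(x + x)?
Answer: -1880/3 ≈ -626.67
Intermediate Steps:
c(x) = 2*x*(5 + x) (c(x) = (5 + x)*(2*x) = 2*x*(5 + x))
C(S) = 1/(2 + S)
k = 496/3 (k = (-21 + 1/(2 + (0 - 1*(-1))))*(2*(-1)*(5 - 1)) = (-21 + 1/(2 + (0 + 1)))*(2*(-1)*4) = (-21 + 1/(2 + 1))*(-8) = (-21 + 1/3)*(-8) = (-21 + ⅓)*(-8) = -62/3*(-8) = 496/3 ≈ 165.33)
-792 + k = -792 + 496/3 = -1880/3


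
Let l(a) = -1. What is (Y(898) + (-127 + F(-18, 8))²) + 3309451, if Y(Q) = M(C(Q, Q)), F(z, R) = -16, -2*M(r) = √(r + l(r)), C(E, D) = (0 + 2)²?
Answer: 3329900 - √3/2 ≈ 3.3299e+6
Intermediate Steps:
C(E, D) = 4 (C(E, D) = 2² = 4)
M(r) = -√(-1 + r)/2 (M(r) = -√(r - 1)/2 = -√(-1 + r)/2)
Y(Q) = -√3/2 (Y(Q) = -√(-1 + 4)/2 = -√3/2)
(Y(898) + (-127 + F(-18, 8))²) + 3309451 = (-√3/2 + (-127 - 16)²) + 3309451 = (-√3/2 + (-143)²) + 3309451 = (-√3/2 + 20449) + 3309451 = (20449 - √3/2) + 3309451 = 3329900 - √3/2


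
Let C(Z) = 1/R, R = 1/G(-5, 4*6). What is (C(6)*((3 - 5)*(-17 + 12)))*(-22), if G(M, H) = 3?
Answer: -660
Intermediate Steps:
R = 1/3 ≈ 0.33333
C(Z) = 3 (C(Z) = 1/(1/3) = 3)
(C(6)*((3 - 5)*(-17 + 12)))*(-22) = (3*((3 - 5)*(-17 + 12)))*(-22) = (3*(-2*(-5)))*(-22) = (3*10)*(-22) = 30*(-22) = -660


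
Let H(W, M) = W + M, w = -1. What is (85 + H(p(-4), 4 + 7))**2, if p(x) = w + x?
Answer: 8281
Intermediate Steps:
p(x) = -1 + x
H(W, M) = M + W
(85 + H(p(-4), 4 + 7))**2 = (85 + ((4 + 7) + (-1 - 4)))**2 = (85 + (11 - 5))**2 = (85 + 6)**2 = 91**2 = 8281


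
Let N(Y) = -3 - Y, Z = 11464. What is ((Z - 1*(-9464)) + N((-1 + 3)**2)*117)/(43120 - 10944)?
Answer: 20109/32176 ≈ 0.62497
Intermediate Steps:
((Z - 1*(-9464)) + N((-1 + 3)**2)*117)/(43120 - 10944) = ((11464 - 1*(-9464)) + (-3 - (-1 + 3)**2)*117)/(43120 - 10944) = ((11464 + 9464) + (-3 - 1*2**2)*117)/32176 = (20928 + (-3 - 1*4)*117)*(1/32176) = (20928 + (-3 - 4)*117)*(1/32176) = (20928 - 7*117)*(1/32176) = (20928 - 819)*(1/32176) = 20109*(1/32176) = 20109/32176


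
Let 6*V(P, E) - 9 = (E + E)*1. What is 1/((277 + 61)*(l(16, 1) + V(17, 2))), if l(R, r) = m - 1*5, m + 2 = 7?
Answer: 3/2197 ≈ 0.0013655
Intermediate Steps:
m = 5 (m = -2 + 7 = 5)
l(R, r) = 0 (l(R, r) = 5 - 1*5 = 5 - 5 = 0)
V(P, E) = 3/2 + E/3 (V(P, E) = 3/2 + ((E + E)*1)/6 = 3/2 + ((2*E)*1)/6 = 3/2 + (2*E)/6 = 3/2 + E/3)
1/((277 + 61)*(l(16, 1) + V(17, 2))) = 1/((277 + 61)*(0 + (3/2 + (⅓)*2))) = 1/(338*(0 + (3/2 + ⅔))) = 1/(338*(0 + 13/6)) = 1/(338*(13/6)) = 1/(2197/3) = 3/2197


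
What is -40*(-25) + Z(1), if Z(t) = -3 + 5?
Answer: 1002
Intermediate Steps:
Z(t) = 2
-40*(-25) + Z(1) = -40*(-25) + 2 = 1000 + 2 = 1002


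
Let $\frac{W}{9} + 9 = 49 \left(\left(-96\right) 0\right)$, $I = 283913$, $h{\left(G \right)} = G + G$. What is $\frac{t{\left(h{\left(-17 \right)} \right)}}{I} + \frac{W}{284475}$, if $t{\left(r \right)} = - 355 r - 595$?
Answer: $\frac{1080451224}{26922050225} \approx 0.040133$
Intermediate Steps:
$h{\left(G \right)} = 2 G$
$t{\left(r \right)} = -595 - 355 r$
$W = -81$ ($W = -81 + 9 \cdot 49 \left(\left(-96\right) 0\right) = -81 + 9 \cdot 49 \cdot 0 = -81 + 9 \cdot 0 = -81 + 0 = -81$)
$\frac{t{\left(h{\left(-17 \right)} \right)}}{I} + \frac{W}{284475} = \frac{-595 - 355 \cdot 2 \left(-17\right)}{283913} - \frac{81}{284475} = \left(-595 - -12070\right) \frac{1}{283913} - \frac{27}{94825} = \left(-595 + 12070\right) \frac{1}{283913} - \frac{27}{94825} = 11475 \cdot \frac{1}{283913} - \frac{27}{94825} = \frac{11475}{283913} - \frac{27}{94825} = \frac{1080451224}{26922050225}$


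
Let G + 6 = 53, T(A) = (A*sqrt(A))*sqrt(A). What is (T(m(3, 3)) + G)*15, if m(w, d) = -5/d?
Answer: 2240/3 ≈ 746.67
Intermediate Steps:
T(A) = A**2 (T(A) = A**(3/2)*sqrt(A) = A**2)
G = 47 (G = -6 + 53 = 47)
(T(m(3, 3)) + G)*15 = ((-5/3)**2 + 47)*15 = (25/9 + 47)*15 = (448/9)*15 = 2240/3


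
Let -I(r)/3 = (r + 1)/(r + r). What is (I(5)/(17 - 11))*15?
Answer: -9/2 ≈ -4.5000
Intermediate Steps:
I(r) = -3*(1 + r)/(2*r) (I(r) = -3*(r + 1)/(r + r) = -3*(1 + r)/(2*r))
(I(5)/(17 - 11))*15 = (((3/2)*(-1 - 1*5)/5)/(17 - 11))*15 = (((3/2)*(⅕)*(-1 - 5))/6)*15 = (((3/2)*(⅕)*(-6))/6)*15 = ((⅙)*(-9/5))*15 = -3/10*15 = -9/2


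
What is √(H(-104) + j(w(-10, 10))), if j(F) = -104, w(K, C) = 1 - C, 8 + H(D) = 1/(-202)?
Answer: 5*I*√182810/202 ≈ 10.583*I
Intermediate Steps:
H(D) = -1617/202 (H(D) = -8 + 1/(-202) = -8 - 1/202 = -1617/202)
√(H(-104) + j(w(-10, 10))) = √(-1617/202 - 104) = √(-22625/202) = 5*I*√182810/202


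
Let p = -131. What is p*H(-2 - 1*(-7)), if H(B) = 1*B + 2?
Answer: -917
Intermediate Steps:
H(B) = 2 + B (H(B) = B + 2 = 2 + B)
p*H(-2 - 1*(-7)) = -131*(2 + (-2 - 1*(-7))) = -131*(2 + (-2 + 7)) = -131*(2 + 5) = -131*7 = -917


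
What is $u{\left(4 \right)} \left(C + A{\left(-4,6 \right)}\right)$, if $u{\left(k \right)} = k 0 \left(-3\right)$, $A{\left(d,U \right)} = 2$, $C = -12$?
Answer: $0$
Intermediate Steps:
$u{\left(k \right)} = 0$ ($u{\left(k \right)} = 0 \left(-3\right) = 0$)
$u{\left(4 \right)} \left(C + A{\left(-4,6 \right)}\right) = 0 \left(-12 + 2\right) = 0 \left(-10\right) = 0$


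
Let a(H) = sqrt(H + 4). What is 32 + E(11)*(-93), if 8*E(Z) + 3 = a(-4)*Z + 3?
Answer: 32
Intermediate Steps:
a(H) = sqrt(4 + H)
E(Z) = 0 (E(Z) = -3/8 + (sqrt(4 - 4)*Z + 3)/8 = -3/8 + (sqrt(0)*Z + 3)/8 = -3/8 + (0*Z + 3)/8 = -3/8 + (0 + 3)/8 = -3/8 + (1/8)*3 = -3/8 + 3/8 = 0)
32 + E(11)*(-93) = 32 + 0*(-93) = 32 + 0 = 32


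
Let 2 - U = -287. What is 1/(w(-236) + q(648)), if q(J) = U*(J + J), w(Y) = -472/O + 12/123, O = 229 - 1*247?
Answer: 369/138216448 ≈ 2.6697e-6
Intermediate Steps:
U = 289 (U = 2 - 1*(-287) = 2 + 287 = 289)
O = -18 (O = 229 - 247 = -18)
w(Y) = 9712/369 (w(Y) = -472/(-18) + 12/123 = -472*(-1/18) + 12*(1/123) = 236/9 + 4/41 = 9712/369)
q(J) = 578*J (q(J) = 289*(J + J) = 289*(2*J) = 578*J)
1/(w(-236) + q(648)) = 1/(9712/369 + 578*648) = 1/(9712/369 + 374544) = 1/(138216448/369) = 369/138216448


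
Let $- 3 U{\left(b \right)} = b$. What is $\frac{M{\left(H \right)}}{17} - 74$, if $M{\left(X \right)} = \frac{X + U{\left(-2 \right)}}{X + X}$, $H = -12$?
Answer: $- \frac{2663}{36} \approx -73.972$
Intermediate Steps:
$U{\left(b \right)} = - \frac{b}{3}$
$M{\left(X \right)} = \frac{\frac{2}{3} + X}{2 X}$ ($M{\left(X \right)} = \frac{X - - \frac{2}{3}}{X + X} = \frac{X + \frac{2}{3}}{2 X} = \left(\frac{2}{3} + X\right) \frac{1}{2 X} = \frac{\frac{2}{3} + X}{2 X}$)
$\frac{M{\left(H \right)}}{17} - 74 = \frac{\frac{1}{6} \frac{1}{-12} \left(2 + 3 \left(-12\right)\right)}{17} - 74 = \frac{1}{6} \left(- \frac{1}{12}\right) \left(2 - 36\right) \frac{1}{17} - 74 = \frac{1}{6} \left(- \frac{1}{12}\right) \left(-34\right) \frac{1}{17} - 74 = \frac{17}{36} \cdot \frac{1}{17} - 74 = \frac{1}{36} - 74 = - \frac{2663}{36}$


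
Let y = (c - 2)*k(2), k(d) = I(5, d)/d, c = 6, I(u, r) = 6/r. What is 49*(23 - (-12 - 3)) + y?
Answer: 1868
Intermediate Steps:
k(d) = 6/d² (k(d) = (6/d)/d = 6/d²)
y = 6 (y = (6 - 2)*(6/2²) = 4*(6*(¼)) = 4*(3/2) = 6)
49*(23 - (-12 - 3)) + y = 49*(23 - (-12 - 3)) + 6 = 49*(23 - 1*(-15)) + 6 = 49*(23 + 15) + 6 = 49*38 + 6 = 1862 + 6 = 1868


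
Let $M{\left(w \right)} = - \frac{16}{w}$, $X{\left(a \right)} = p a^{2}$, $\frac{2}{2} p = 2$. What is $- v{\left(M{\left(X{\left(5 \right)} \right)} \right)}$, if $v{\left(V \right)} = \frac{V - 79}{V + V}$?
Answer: $- \frac{1983}{16} \approx -123.94$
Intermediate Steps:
$p = 2$
$X{\left(a \right)} = 2 a^{2}$
$v{\left(V \right)} = \frac{-79 + V}{2 V}$
$- v{\left(M{\left(X{\left(5 \right)} \right)} \right)} = - \frac{-79 - \frac{16}{2 \cdot 5^{2}}}{2 \left(- \frac{16}{2 \cdot 5^{2}}\right)} = - \frac{-79 - \frac{16}{2 \cdot 25}}{2 \left(- \frac{16}{2 \cdot 25}\right)} = - \frac{-79 - \frac{16}{50}}{2 \left(- \frac{16}{50}\right)} = - \frac{-79 - \frac{8}{25}}{2 \left(\left(-16\right) \frac{1}{50}\right)} = - \frac{-79 - \frac{8}{25}}{2 \left(- \frac{8}{25}\right)} = - \frac{\left(-25\right) \left(-1983\right)}{2 \cdot 8 \cdot 25} = \left(-1\right) \frac{1983}{16} = - \frac{1983}{16}$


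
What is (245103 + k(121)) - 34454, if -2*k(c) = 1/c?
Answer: 50977057/242 ≈ 2.1065e+5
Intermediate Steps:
k(c) = -1/(2*c)
(245103 + k(121)) - 34454 = (245103 - 1/2/121) - 34454 = (245103 - 1/2*1/121) - 34454 = (245103 - 1/242) - 34454 = 59314925/242 - 34454 = 50977057/242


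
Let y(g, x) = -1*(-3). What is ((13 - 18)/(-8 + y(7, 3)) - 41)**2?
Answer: 1600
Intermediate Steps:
y(g, x) = 3
((13 - 18)/(-8 + y(7, 3)) - 41)**2 = ((13 - 18)/(-8 + 3) - 41)**2 = (-5/(-5) - 41)**2 = (-5*(-1/5) - 41)**2 = (1 - 41)**2 = (-40)**2 = 1600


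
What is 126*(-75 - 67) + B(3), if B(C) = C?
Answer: -17889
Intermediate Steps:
126*(-75 - 67) + B(3) = 126*(-75 - 67) + 3 = 126*(-142) + 3 = -17892 + 3 = -17889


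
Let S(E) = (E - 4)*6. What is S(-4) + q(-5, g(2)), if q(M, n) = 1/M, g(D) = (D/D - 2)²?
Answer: -241/5 ≈ -48.200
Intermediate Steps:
g(D) = 1 (g(D) = (1 - 2)² = (-1)² = 1)
S(E) = -24 + 6*E (S(E) = (-4 + E)*6 = -24 + 6*E)
S(-4) + q(-5, g(2)) = (-24 + 6*(-4)) + 1/(-5) = (-24 - 24) - ⅕ = -48 - ⅕ = -241/5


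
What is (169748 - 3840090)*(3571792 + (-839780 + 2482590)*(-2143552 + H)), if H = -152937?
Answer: 13847068147334285916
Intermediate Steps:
(169748 - 3840090)*(3571792 + (-839780 + 2482590)*(-2143552 + H)) = (169748 - 3840090)*(3571792 + (-839780 + 2482590)*(-2143552 - 152937)) = -3670342*(3571792 + 1642810*(-2296489)) = -3670342*(3571792 - 3772695094090) = -3670342*(-3772691522298) = 13847068147334285916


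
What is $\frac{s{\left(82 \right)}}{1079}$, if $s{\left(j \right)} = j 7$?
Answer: $\frac{574}{1079} \approx 0.53197$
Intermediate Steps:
$s{\left(j \right)} = 7 j$
$\frac{s{\left(82 \right)}}{1079} = \frac{7 \cdot 82}{1079} = 574 \cdot \frac{1}{1079} = \frac{574}{1079}$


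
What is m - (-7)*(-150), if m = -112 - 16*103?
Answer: -2810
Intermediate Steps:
m = -1760 (m = -112 - 1648 = -1760)
m - (-7)*(-150) = -1760 - (-7)*(-150) = -1760 - 1*1050 = -1760 - 1050 = -2810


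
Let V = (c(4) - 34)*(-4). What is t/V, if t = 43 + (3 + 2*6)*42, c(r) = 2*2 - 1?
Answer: 673/124 ≈ 5.4274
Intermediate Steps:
c(r) = 3 (c(r) = 4 - 1 = 3)
t = 673 (t = 43 + (3 + 12)*42 = 43 + 15*42 = 43 + 630 = 673)
V = 124 (V = (3 - 34)*(-4) = -31*(-4) = 124)
t/V = 673/124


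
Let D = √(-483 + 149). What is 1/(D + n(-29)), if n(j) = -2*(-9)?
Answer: 9/329 - I*√334/658 ≈ 0.027356 - 0.027775*I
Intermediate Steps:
D = I*√334 (D = √(-334) = I*√334 ≈ 18.276*I)
n(j) = 18
1/(D + n(-29)) = 1/(I*√334 + 18) = 1/(18 + I*√334)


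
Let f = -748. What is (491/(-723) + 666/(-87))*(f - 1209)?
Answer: 341975965/20967 ≈ 16310.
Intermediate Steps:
(491/(-723) + 666/(-87))*(f - 1209) = (491/(-723) + 666/(-87))*(-748 - 1209) = (491*(-1/723) + 666*(-1/87))*(-1957) = (-491/723 - 222/29)*(-1957) = -174745/20967*(-1957) = 341975965/20967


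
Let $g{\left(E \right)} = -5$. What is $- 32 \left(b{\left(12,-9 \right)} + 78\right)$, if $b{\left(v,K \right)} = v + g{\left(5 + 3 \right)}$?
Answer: $-2720$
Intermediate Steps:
$b{\left(v,K \right)} = -5 + v$ ($b{\left(v,K \right)} = v - 5 = -5 + v$)
$- 32 \left(b{\left(12,-9 \right)} + 78\right) = - 32 \left(\left(-5 + 12\right) + 78\right) = - 32 \left(7 + 78\right) = \left(-32\right) 85 = -2720$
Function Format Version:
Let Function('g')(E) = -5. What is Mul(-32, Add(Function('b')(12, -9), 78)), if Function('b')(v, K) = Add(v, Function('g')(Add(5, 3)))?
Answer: -2720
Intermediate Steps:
Function('b')(v, K) = Add(-5, v) (Function('b')(v, K) = Add(v, -5) = Add(-5, v))
Mul(-32, Add(Function('b')(12, -9), 78)) = Mul(-32, Add(Add(-5, 12), 78)) = Mul(-32, Add(7, 78)) = Mul(-32, 85) = -2720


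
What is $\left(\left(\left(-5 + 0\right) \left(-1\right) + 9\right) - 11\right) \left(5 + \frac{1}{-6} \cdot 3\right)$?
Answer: $\frac{27}{2} \approx 13.5$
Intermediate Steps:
$\left(\left(\left(-5 + 0\right) \left(-1\right) + 9\right) - 11\right) \left(5 + \frac{1}{-6} \cdot 3\right) = \left(\left(\left(-5\right) \left(-1\right) + 9\right) - 11\right) \left(5 - \frac{1}{2}\right) = \left(\left(5 + 9\right) - 11\right) \left(5 - \frac{1}{2}\right) = \left(14 - 11\right) \frac{9}{2} = 3 \cdot \frac{9}{2} = \frac{27}{2}$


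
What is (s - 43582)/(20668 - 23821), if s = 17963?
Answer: 25619/3153 ≈ 8.1253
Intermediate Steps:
(s - 43582)/(20668 - 23821) = (17963 - 43582)/(20668 - 23821) = -25619/(-3153) = -25619*(-1/3153) = 25619/3153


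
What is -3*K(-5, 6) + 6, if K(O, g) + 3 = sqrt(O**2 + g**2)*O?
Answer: 15 + 15*sqrt(61) ≈ 132.15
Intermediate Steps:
K(O, g) = -3 + O*sqrt(O**2 + g**2) (K(O, g) = -3 + sqrt(O**2 + g**2)*O = -3 + O*sqrt(O**2 + g**2))
-3*K(-5, 6) + 6 = -3*(-3 - 5*sqrt((-5)**2 + 6**2)) + 6 = -3*(-3 - 5*sqrt(25 + 36)) + 6 = -3*(-3 - 5*sqrt(61)) + 6 = (9 + 15*sqrt(61)) + 6 = 15 + 15*sqrt(61)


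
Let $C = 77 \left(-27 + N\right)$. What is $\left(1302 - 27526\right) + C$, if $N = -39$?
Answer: $-31306$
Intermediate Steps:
$C = -5082$ ($C = 77 \left(-27 - 39\right) = 77 \left(-66\right) = -5082$)
$\left(1302 - 27526\right) + C = \left(1302 - 27526\right) - 5082 = -26224 - 5082 = -31306$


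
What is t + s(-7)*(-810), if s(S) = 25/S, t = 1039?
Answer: 27523/7 ≈ 3931.9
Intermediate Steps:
t + s(-7)*(-810) = 1039 + (25/(-7))*(-810) = 1039 + (25*(-⅐))*(-810) = 1039 - 25/7*(-810) = 1039 + 20250/7 = 27523/7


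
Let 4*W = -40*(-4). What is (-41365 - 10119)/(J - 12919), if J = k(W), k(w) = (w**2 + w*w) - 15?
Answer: 25742/4867 ≈ 5.2891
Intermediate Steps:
W = 40 (W = (-40*(-4))/4 = (1/4)*160 = 40)
k(w) = -15 + 2*w**2 (k(w) = (w**2 + w**2) - 15 = 2*w**2 - 15 = -15 + 2*w**2)
J = 3185 (J = -15 + 2*40**2 = -15 + 2*1600 = -15 + 3200 = 3185)
(-41365 - 10119)/(J - 12919) = (-41365 - 10119)/(3185 - 12919) = -51484/(-9734) = -51484*(-1/9734) = 25742/4867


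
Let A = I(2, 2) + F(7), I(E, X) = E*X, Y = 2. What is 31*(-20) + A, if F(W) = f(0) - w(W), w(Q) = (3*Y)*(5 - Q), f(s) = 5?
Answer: -599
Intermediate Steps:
w(Q) = 30 - 6*Q (w(Q) = (3*2)*(5 - Q) = 6*(5 - Q) = 30 - 6*Q)
F(W) = -25 + 6*W (F(W) = 5 - (30 - 6*W) = 5 + (-30 + 6*W) = -25 + 6*W)
A = 21 (A = 2*2 + (-25 + 6*7) = 4 + (-25 + 42) = 4 + 17 = 21)
31*(-20) + A = 31*(-20) + 21 = -620 + 21 = -599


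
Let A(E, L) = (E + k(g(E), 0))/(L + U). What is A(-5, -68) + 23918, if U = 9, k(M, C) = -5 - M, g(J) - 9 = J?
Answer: 1411176/59 ≈ 23918.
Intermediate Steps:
g(J) = 9 + J
A(E, L) = -14/(9 + L) (A(E, L) = (E + (-5 - (9 + E)))/(L + 9) = (E + (-5 + (-9 - E)))/(9 + L) = (E + (-14 - E))/(9 + L) = -14/(9 + L))
A(-5, -68) + 23918 = -14/(9 - 68) + 23918 = -14/(-59) + 23918 = -14*(-1/59) + 23918 = 14/59 + 23918 = 1411176/59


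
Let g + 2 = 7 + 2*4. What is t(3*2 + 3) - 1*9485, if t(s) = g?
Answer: -9472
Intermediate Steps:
g = 13 (g = -2 + (7 + 2*4) = -2 + (7 + 8) = -2 + 15 = 13)
t(s) = 13
t(3*2 + 3) - 1*9485 = 13 - 1*9485 = 13 - 9485 = -9472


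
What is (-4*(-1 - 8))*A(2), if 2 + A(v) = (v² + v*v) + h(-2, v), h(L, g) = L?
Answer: 144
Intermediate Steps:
A(v) = -4 + 2*v² (A(v) = -2 + ((v² + v*v) - 2) = -2 + ((v² + v²) - 2) = -2 + (2*v² - 2) = -2 + (-2 + 2*v²) = -4 + 2*v²)
(-4*(-1 - 8))*A(2) = (-4*(-1 - 8))*(-4 + 2*2²) = (-4*(-9))*(-4 + 2*4) = 36*(-4 + 8) = 36*4 = 144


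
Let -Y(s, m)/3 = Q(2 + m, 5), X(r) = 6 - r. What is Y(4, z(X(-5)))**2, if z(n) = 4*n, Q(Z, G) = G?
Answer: 225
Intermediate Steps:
Y(s, m) = -15 (Y(s, m) = -3*5 = -15)
Y(4, z(X(-5)))**2 = (-15)**2 = 225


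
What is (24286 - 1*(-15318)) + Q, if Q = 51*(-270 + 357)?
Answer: 44041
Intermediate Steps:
Q = 4437 (Q = 51*87 = 4437)
(24286 - 1*(-15318)) + Q = (24286 - 1*(-15318)) + 4437 = (24286 + 15318) + 4437 = 39604 + 4437 = 44041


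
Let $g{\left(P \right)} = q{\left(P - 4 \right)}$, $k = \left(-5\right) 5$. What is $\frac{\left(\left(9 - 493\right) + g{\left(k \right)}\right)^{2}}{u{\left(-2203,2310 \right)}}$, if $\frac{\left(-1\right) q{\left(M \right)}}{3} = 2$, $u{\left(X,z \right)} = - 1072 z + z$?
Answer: $- \frac{490}{5049} \approx -0.097049$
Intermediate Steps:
$u{\left(X,z \right)} = - 1071 z$
$q{\left(M \right)} = -6$ ($q{\left(M \right)} = \left(-3\right) 2 = -6$)
$k = -25$
$g{\left(P \right)} = -6$
$\frac{\left(\left(9 - 493\right) + g{\left(k \right)}\right)^{2}}{u{\left(-2203,2310 \right)}} = \frac{\left(\left(9 - 493\right) - 6\right)^{2}}{\left(-1071\right) 2310} = \frac{\left(\left(9 - 493\right) - 6\right)^{2}}{-2474010} = \left(-484 - 6\right)^{2} \left(- \frac{1}{2474010}\right) = \left(-490\right)^{2} \left(- \frac{1}{2474010}\right) = 240100 \left(- \frac{1}{2474010}\right) = - \frac{490}{5049}$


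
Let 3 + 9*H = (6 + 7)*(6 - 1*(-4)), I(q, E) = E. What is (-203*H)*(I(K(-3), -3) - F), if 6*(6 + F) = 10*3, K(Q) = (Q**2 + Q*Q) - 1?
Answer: 51562/9 ≈ 5729.1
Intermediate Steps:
K(Q) = -1 + 2*Q**2 (K(Q) = (Q**2 + Q**2) - 1 = 2*Q**2 - 1 = -1 + 2*Q**2)
F = -1 (F = -6 + (10*3)/6 = -6 + (1/6)*30 = -6 + 5 = -1)
H = 127/9 (H = -1/3 + ((6 + 7)*(6 - 1*(-4)))/9 = -1/3 + (13*(6 + 4))/9 = -1/3 + (13*10)/9 = -1/3 + (1/9)*130 = -1/3 + 130/9 = 127/9 ≈ 14.111)
(-203*H)*(I(K(-3), -3) - F) = (-203*127/9)*(-3 - 1*(-1)) = -25781*(-3 + 1)/9 = -25781/9*(-2) = 51562/9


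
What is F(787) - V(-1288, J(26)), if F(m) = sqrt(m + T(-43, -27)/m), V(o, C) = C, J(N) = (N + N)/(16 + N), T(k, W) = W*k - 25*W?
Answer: -26/21 + sqrt(488888335)/787 ≈ 26.857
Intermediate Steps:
T(k, W) = -25*W + W*k
J(N) = 2*N/(16 + N) (J(N) = (2*N)/(16 + N) = 2*N/(16 + N))
F(m) = sqrt(m + 1836/m) (F(m) = sqrt(m + (-27*(-25 - 43))/m) = sqrt(m + (-27*(-68))/m) = sqrt(m + 1836/m))
F(787) - V(-1288, J(26)) = sqrt(787 + 1836/787) - 2*26/(16 + 26) = sqrt(787 + 1836*(1/787)) - 2*26/42 = sqrt(787 + 1836/787) - 2*26/42 = sqrt(621205/787) - 1*26/21 = sqrt(488888335)/787 - 26/21 = -26/21 + sqrt(488888335)/787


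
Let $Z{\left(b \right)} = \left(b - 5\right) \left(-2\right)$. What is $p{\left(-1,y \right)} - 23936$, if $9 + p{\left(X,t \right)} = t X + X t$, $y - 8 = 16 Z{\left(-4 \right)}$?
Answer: $-24537$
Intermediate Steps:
$Z{\left(b \right)} = 10 - 2 b$ ($Z{\left(b \right)} = \left(-5 + b\right) \left(-2\right) = 10 - 2 b$)
$y = 296$ ($y = 8 + 16 \left(10 - -8\right) = 8 + 16 \left(10 + 8\right) = 8 + 16 \cdot 18 = 8 + 288 = 296$)
$p{\left(X,t \right)} = -9 + 2 X t$ ($p{\left(X,t \right)} = -9 + \left(t X + X t\right) = -9 + \left(X t + X t\right) = -9 + 2 X t$)
$p{\left(-1,y \right)} - 23936 = \left(-9 + 2 \left(-1\right) 296\right) - 23936 = \left(-9 - 592\right) - 23936 = -601 - 23936 = -24537$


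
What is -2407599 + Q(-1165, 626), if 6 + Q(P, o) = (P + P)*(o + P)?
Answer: -1151735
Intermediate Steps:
Q(P, o) = -6 + 2*P*(P + o) (Q(P, o) = -6 + (P + P)*(o + P) = -6 + (2*P)*(P + o) = -6 + 2*P*(P + o))
-2407599 + Q(-1165, 626) = -2407599 + (-6 + 2*(-1165)² + 2*(-1165)*626) = -2407599 + (-6 + 2*1357225 - 1458580) = -2407599 + (-6 + 2714450 - 1458580) = -2407599 + 1255864 = -1151735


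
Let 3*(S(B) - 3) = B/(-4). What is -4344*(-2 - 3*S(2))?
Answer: 45612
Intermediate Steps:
S(B) = 3 - B/12 (S(B) = 3 + (B/(-4))/3 = 3 + (B*(-¼))/3 = 3 + (-B/4)/3 = 3 - B/12)
-4344*(-2 - 3*S(2)) = -4344*(-2 - 3*(3 - 1/12*2)) = -4344*(-2 - 3*(3 - ⅙)) = -4344*(-2 - 3*17/6) = -4344*(-2 - 17/2) = -4344*(-21/2) = 45612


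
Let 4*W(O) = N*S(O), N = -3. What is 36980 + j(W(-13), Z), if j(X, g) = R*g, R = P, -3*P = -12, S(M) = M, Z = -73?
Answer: 36688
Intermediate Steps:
P = 4 (P = -1/3*(-12) = 4)
R = 4
W(O) = -3*O/4 (W(O) = (-3*O)/4 = -3*O/4)
j(X, g) = 4*g
36980 + j(W(-13), Z) = 36980 + 4*(-73) = 36980 - 292 = 36688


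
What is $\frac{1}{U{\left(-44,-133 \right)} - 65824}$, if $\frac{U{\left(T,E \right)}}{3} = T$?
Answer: $- \frac{1}{65956} \approx -1.5162 \cdot 10^{-5}$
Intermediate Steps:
$U{\left(T,E \right)} = 3 T$
$\frac{1}{U{\left(-44,-133 \right)} - 65824} = \frac{1}{3 \left(-44\right) - 65824} = \frac{1}{-132 - 65824} = \frac{1}{-65956} = - \frac{1}{65956}$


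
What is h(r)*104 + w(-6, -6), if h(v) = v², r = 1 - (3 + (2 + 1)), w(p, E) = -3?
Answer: 2597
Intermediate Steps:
r = -5 (r = 1 - (3 + 3) = 1 - 1*6 = 1 - 6 = -5)
h(r)*104 + w(-6, -6) = (-5)²*104 - 3 = 25*104 - 3 = 2600 - 3 = 2597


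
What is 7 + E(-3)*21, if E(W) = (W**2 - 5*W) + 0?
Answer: 511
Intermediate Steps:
E(W) = W**2 - 5*W
7 + E(-3)*21 = 7 - 3*(-5 - 3)*21 = 7 - 3*(-8)*21 = 7 + 24*21 = 7 + 504 = 511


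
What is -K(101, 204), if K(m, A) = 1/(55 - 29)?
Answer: -1/26 ≈ -0.038462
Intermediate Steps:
K(m, A) = 1/26
-K(101, 204) = -1*1/26 = -1/26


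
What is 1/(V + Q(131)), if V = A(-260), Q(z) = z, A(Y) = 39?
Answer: 1/170 ≈ 0.0058824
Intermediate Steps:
V = 39
1/(V + Q(131)) = 1/(39 + 131) = 1/170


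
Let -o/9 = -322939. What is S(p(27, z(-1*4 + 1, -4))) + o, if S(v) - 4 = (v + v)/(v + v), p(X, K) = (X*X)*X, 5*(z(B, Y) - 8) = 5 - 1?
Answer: 2906456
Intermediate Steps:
z(B, Y) = 44/5 (z(B, Y) = 8 + (5 - 1)/5 = 8 + (⅕)*4 = 8 + ⅘ = 44/5)
p(X, K) = X³ (p(X, K) = X²*X = X³)
S(v) = 5 (S(v) = 4 + (v + v)/(v + v) = 4 + (2*v)/((2*v)) = 4 + (2*v)*(1/(2*v)) = 4 + 1 = 5)
o = 2906451 (o = -9*(-322939) = 2906451)
S(p(27, z(-1*4 + 1, -4))) + o = 5 + 2906451 = 2906456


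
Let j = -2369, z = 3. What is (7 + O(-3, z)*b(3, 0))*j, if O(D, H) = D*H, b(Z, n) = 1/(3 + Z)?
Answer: -26059/2 ≈ -13030.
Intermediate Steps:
(7 + O(-3, z)*b(3, 0))*j = (7 + (-3*3)/(3 + 3))*(-2369) = (7 - 9/6)*(-2369) = (7 - 9*⅙)*(-2369) = (7 - 3/2)*(-2369) = (11/2)*(-2369) = -26059/2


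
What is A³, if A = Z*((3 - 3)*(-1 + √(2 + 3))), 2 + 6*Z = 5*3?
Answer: 0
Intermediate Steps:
Z = 13/6 (Z = -⅓ + (5*3)/6 = -⅓ + (⅙)*15 = -⅓ + 5/2 = 13/6 ≈ 2.1667)
A = 0 (A = 13*((3 - 3)*(-1 + √(2 + 3)))/6 = 13*(0*(-1 + √5))/6 = (13/6)*0 = 0)
A³ = 0³ = 0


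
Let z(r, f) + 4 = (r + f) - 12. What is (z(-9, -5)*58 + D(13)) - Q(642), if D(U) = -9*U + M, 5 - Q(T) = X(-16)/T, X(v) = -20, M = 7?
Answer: -595465/321 ≈ -1855.0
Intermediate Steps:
z(r, f) = -16 + f + r (z(r, f) = -4 + ((r + f) - 12) = -4 + ((f + r) - 12) = -4 + (-12 + f + r) = -16 + f + r)
Q(T) = 5 + 20/T (Q(T) = 5 - (-20)/T = 5 + 20/T)
D(U) = 7 - 9*U (D(U) = -9*U + 7 = 7 - 9*U)
(z(-9, -5)*58 + D(13)) - Q(642) = ((-16 - 5 - 9)*58 + (7 - 9*13)) - (5 + 20/642) = (-30*58 + (7 - 117)) - (5 + 20*(1/642)) = (-1740 - 110) - (5 + 10/321) = -1850 - 1*1615/321 = -1850 - 1615/321 = -595465/321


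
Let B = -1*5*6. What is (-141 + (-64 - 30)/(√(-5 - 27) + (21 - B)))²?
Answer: 2209*(-23737*I + 3720*√2)/(-2569*I + 408*√2) ≈ 20398.0 - 57.686*I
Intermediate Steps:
B = -30 (B = -5*6 = -30)
(-141 + (-64 - 30)/(√(-5 - 27) + (21 - B)))² = (-141 + (-64 - 30)/(√(-5 - 27) + (21 - 1*(-30))))² = (-141 - 94/(√(-32) + (21 + 30)))² = (-141 - 94/(4*I*√2 + 51))² = (-141 - 94/(51 + 4*I*√2))²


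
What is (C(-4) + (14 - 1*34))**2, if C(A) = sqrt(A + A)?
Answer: 392 - 80*I*sqrt(2) ≈ 392.0 - 113.14*I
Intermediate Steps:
C(A) = sqrt(2)*sqrt(A) (C(A) = sqrt(2*A) = sqrt(2)*sqrt(A))
(C(-4) + (14 - 1*34))**2 = (sqrt(2)*sqrt(-4) + (14 - 1*34))**2 = (sqrt(2)*(2*I) + (14 - 34))**2 = (2*I*sqrt(2) - 20)**2 = (-20 + 2*I*sqrt(2))**2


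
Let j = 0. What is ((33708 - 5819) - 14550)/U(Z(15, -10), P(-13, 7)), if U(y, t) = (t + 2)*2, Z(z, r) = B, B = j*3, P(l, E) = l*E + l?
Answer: -13339/204 ≈ -65.387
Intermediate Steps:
P(l, E) = l + E*l (P(l, E) = E*l + l = l + E*l)
B = 0 (B = 0*3 = 0)
Z(z, r) = 0
U(y, t) = 4 + 2*t (U(y, t) = (2 + t)*2 = 4 + 2*t)
((33708 - 5819) - 14550)/U(Z(15, -10), P(-13, 7)) = ((33708 - 5819) - 14550)/(4 + 2*(-13*(1 + 7))) = (27889 - 14550)/(4 + 2*(-13*8)) = 13339/(4 + 2*(-104)) = 13339/(4 - 208) = 13339/(-204) = 13339*(-1/204) = -13339/204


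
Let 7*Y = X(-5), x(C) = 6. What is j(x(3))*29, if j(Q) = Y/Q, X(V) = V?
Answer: -145/42 ≈ -3.4524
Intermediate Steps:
Y = -5/7 (Y = (⅐)*(-5) = -5/7 ≈ -0.71429)
j(Q) = -5/(7*Q)
j(x(3))*29 = -5/7/6*29 = -5/7*⅙*29 = -5/42*29 = -145/42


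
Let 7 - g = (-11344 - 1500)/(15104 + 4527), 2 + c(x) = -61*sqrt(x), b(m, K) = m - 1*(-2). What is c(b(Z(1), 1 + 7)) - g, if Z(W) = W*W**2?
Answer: -189523/19631 - 61*sqrt(3) ≈ -115.31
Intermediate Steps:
Z(W) = W**3
b(m, K) = 2 + m (b(m, K) = m + 2 = 2 + m)
c(x) = -2 - 61*sqrt(x)
g = 150261/19631 (g = 7 - (-11344 - 1500)/(15104 + 4527) = 7 - (-12844)/19631 = 7 - 1*(-12844/19631) = 7 + 12844/19631 = 150261/19631 ≈ 7.6543)
c(b(Z(1), 1 + 7)) - g = (-2 - 61*sqrt(2 + 1**3)) - 1*150261/19631 = (-2 - 61*sqrt(2 + 1)) - 150261/19631 = (-2 - 61*sqrt(3)) - 150261/19631 = -189523/19631 - 61*sqrt(3)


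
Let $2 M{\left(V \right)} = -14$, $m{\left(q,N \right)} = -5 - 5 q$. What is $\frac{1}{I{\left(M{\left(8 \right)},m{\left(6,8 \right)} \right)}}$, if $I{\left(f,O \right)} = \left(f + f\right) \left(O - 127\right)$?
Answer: $\frac{1}{2268} \approx 0.00044092$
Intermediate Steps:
$M{\left(V \right)} = -7$ ($M{\left(V \right)} = \frac{1}{2} \left(-14\right) = -7$)
$I{\left(f,O \right)} = 2 f \left(-127 + O\right)$
$\frac{1}{I{\left(M{\left(8 \right)},m{\left(6,8 \right)} \right)}} = \frac{1}{2 \left(-7\right) \left(-127 - 35\right)} = \frac{1}{2 \left(-7\right) \left(-162\right)} = \frac{1}{2268}$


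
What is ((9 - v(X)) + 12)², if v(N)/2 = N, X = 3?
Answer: 225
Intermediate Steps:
v(N) = 2*N
((9 - v(X)) + 12)² = ((9 - 2*3) + 12)² = ((9 - 1*6) + 12)² = ((9 - 6) + 12)² = (3 + 12)² = 15² = 225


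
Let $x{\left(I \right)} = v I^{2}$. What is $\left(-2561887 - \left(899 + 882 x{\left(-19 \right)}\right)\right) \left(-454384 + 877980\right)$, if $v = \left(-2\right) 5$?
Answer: $263152237464$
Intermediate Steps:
$v = -10$
$x{\left(I \right)} = - 10 I^{2}$
$\left(-2561887 - \left(899 + 882 x{\left(-19 \right)}\right)\right) \left(-454384 + 877980\right) = \left(-2561887 - \left(899 + 882 \left(- 10 \left(-19\right)^{2}\right)\right)\right) \left(-454384 + 877980\right) = \left(-2561887 - \left(899 + 882 \left(\left(-10\right) 361\right)\right)\right) 423596 = \left(-2561887 - -3183121\right) 423596 = \left(-2561887 + \left(-899 + 3184020\right)\right) 423596 = \left(-2561887 + 3183121\right) 423596 = 621234 \cdot 423596 = 263152237464$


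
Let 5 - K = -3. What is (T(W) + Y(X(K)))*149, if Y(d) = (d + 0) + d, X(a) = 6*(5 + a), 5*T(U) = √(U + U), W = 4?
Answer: 23244 + 298*√2/5 ≈ 23328.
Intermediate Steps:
T(U) = √2*√U/5 (T(U) = √(U + U)/5 = √(2*U)/5 = (√2*√U)/5 = √2*√U/5)
K = 8 (K = 5 - 1*(-3) = 5 + 3 = 8)
X(a) = 30 + 6*a
Y(d) = 2*d (Y(d) = d + d = 2*d)
(T(W) + Y(X(K)))*149 = (√2*√4/5 + 2*(30 + 6*8))*149 = ((⅕)*√2*2 + 2*(30 + 48))*149 = (2*√2/5 + 2*78)*149 = (2*√2/5 + 156)*149 = (156 + 2*√2/5)*149 = 23244 + 298*√2/5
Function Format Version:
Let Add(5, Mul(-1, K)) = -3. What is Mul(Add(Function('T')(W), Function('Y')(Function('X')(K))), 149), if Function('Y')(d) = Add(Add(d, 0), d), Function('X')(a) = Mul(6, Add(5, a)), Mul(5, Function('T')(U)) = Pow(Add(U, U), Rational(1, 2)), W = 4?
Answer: Add(23244, Mul(Rational(298, 5), Pow(2, Rational(1, 2)))) ≈ 23328.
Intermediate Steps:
Function('T')(U) = Mul(Rational(1, 5), Pow(2, Rational(1, 2)), Pow(U, Rational(1, 2))) (Function('T')(U) = Mul(Rational(1, 5), Pow(Add(U, U), Rational(1, 2))) = Mul(Rational(1, 5), Pow(Mul(2, U), Rational(1, 2))) = Mul(Rational(1, 5), Mul(Pow(2, Rational(1, 2)), Pow(U, Rational(1, 2)))) = Mul(Rational(1, 5), Pow(2, Rational(1, 2)), Pow(U, Rational(1, 2))))
K = 8 (K = Add(5, Mul(-1, -3)) = Add(5, 3) = 8)
Function('X')(a) = Add(30, Mul(6, a))
Function('Y')(d) = Mul(2, d) (Function('Y')(d) = Add(d, d) = Mul(2, d))
Mul(Add(Function('T')(W), Function('Y')(Function('X')(K))), 149) = Mul(Add(Mul(Rational(1, 5), Pow(2, Rational(1, 2)), Pow(4, Rational(1, 2))), Mul(2, Add(30, Mul(6, 8)))), 149) = Mul(Add(Mul(Rational(1, 5), Pow(2, Rational(1, 2)), 2), Mul(2, Add(30, 48))), 149) = Mul(Add(Mul(Rational(2, 5), Pow(2, Rational(1, 2))), Mul(2, 78)), 149) = Mul(Add(Mul(Rational(2, 5), Pow(2, Rational(1, 2))), 156), 149) = Mul(Add(156, Mul(Rational(2, 5), Pow(2, Rational(1, 2)))), 149) = Add(23244, Mul(Rational(298, 5), Pow(2, Rational(1, 2))))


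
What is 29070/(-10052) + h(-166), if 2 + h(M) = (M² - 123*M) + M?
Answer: 240258421/5026 ≈ 47803.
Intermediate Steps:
h(M) = -2 + M² - 122*M (h(M) = -2 + ((M² - 123*M) + M) = -2 + (M² - 122*M) = -2 + M² - 122*M)
29070/(-10052) + h(-166) = 29070/(-10052) + (-2 + (-166)² - 122*(-166)) = 29070*(-1/10052) + (-2 + 27556 + 20252) = -14535/5026 + 47806 = 240258421/5026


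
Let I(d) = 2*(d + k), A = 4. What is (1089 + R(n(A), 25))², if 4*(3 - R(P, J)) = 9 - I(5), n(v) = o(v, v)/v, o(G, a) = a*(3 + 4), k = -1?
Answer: 19070689/16 ≈ 1.1919e+6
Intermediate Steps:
o(G, a) = 7*a (o(G, a) = a*7 = 7*a)
n(v) = 7 (n(v) = (7*v)/v = 7)
I(d) = -2 + 2*d (I(d) = 2*(d - 1) = 2*(-1 + d) = -2 + 2*d)
R(P, J) = 11/4 (R(P, J) = 3 - (9 - (-2 + 2*5))/4 = 3 - (9 - (-2 + 10))/4 = 3 - (9 - 1*8)/4 = 3 - (9 - 8)/4 = 3 - ¼*1 = 3 - ¼ = 11/4)
(1089 + R(n(A), 25))² = (1089 + 11/4)² = (4367/4)² = 19070689/16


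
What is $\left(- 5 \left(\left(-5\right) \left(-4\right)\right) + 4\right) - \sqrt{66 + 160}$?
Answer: $-96 - \sqrt{226} \approx -111.03$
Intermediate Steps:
$\left(- 5 \left(\left(-5\right) \left(-4\right)\right) + 4\right) - \sqrt{66 + 160} = \left(\left(-5\right) 20 + 4\right) - \sqrt{226} = \left(-100 + 4\right) - \sqrt{226} = -96 - \sqrt{226}$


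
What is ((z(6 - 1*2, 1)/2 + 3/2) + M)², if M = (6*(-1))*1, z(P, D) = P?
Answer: 25/4 ≈ 6.2500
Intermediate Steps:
M = -6 (M = -6*1 = -6)
((z(6 - 1*2, 1)/2 + 3/2) + M)² = (((6 - 1*2)/2 + 3/2) - 6)² = (((6 - 2)*(½) + 3*(½)) - 6)² = ((4*(½) + 3/2) - 6)² = ((2 + 3/2) - 6)² = (7/2 - 6)² = (-5/2)² = 25/4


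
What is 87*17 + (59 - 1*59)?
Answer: 1479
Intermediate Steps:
87*17 + (59 - 1*59) = 1479 + (59 - 59) = 1479 + 0 = 1479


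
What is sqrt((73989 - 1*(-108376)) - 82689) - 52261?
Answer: -52261 + 2*sqrt(24919) ≈ -51945.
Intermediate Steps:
sqrt((73989 - 1*(-108376)) - 82689) - 52261 = sqrt((73989 + 108376) - 82689) - 52261 = sqrt(182365 - 82689) - 52261 = sqrt(99676) - 52261 = 2*sqrt(24919) - 52261 = -52261 + 2*sqrt(24919)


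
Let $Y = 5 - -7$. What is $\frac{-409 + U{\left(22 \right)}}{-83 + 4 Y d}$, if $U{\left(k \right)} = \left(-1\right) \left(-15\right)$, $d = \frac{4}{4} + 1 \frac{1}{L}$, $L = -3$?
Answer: $\frac{394}{51} \approx 7.7255$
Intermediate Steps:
$Y = 12$ ($Y = 5 + 7 = 12$)
$d = \frac{2}{3}$ ($d = \frac{4}{4} + 1 \frac{1}{-3} = 4 \cdot \frac{1}{4} + 1 \left(- \frac{1}{3}\right) = 1 - \frac{1}{3} = \frac{2}{3} \approx 0.66667$)
$U{\left(k \right)} = 15$
$\frac{-409 + U{\left(22 \right)}}{-83 + 4 Y d} = \frac{-409 + 15}{-83 + 4 \cdot 12 \cdot \frac{2}{3}} = - \frac{394}{-83 + 48 \cdot \frac{2}{3}} = - \frac{394}{-83 + 32} = - \frac{394}{-51} = \left(-394\right) \left(- \frac{1}{51}\right) = \frac{394}{51}$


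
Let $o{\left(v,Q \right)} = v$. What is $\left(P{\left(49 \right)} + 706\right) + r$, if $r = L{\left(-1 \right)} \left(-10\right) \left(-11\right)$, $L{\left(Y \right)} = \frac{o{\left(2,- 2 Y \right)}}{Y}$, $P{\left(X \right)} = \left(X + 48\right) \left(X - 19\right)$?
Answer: $3396$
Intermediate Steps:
$P{\left(X \right)} = \left(-19 + X\right) \left(48 + X\right)$ ($P{\left(X \right)} = \left(48 + X\right) \left(-19 + X\right) = \left(-19 + X\right) \left(48 + X\right)$)
$L{\left(Y \right)} = \frac{2}{Y}$
$r = -220$ ($r = \frac{2}{-1} \left(-10\right) \left(-11\right) = 2 \left(-1\right) \left(-10\right) \left(-11\right) = \left(-2\right) \left(-10\right) \left(-11\right) = 20 \left(-11\right) = -220$)
$\left(P{\left(49 \right)} + 706\right) + r = \left(\left(-912 + 49^{2} + 29 \cdot 49\right) + 706\right) - 220 = \left(\left(-912 + 2401 + 1421\right) + 706\right) - 220 = \left(2910 + 706\right) - 220 = 3616 - 220 = 3396$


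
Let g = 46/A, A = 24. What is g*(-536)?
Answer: -3082/3 ≈ -1027.3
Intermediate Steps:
g = 23/12 (g = 46/24 = 46*(1/24) = 23/12 ≈ 1.9167)
g*(-536) = (23/12)*(-536) = -3082/3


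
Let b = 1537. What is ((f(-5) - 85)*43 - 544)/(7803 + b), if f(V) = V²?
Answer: -781/2335 ≈ -0.33448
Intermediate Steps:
((f(-5) - 85)*43 - 544)/(7803 + b) = (((-5)² - 85)*43 - 544)/(7803 + 1537) = ((25 - 85)*43 - 544)/9340 = (-60*43 - 544)*(1/9340) = (-2580 - 544)*(1/9340) = -3124*1/9340 = -781/2335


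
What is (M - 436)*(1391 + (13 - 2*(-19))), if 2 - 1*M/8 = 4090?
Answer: -47787880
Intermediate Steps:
M = -32704 (M = 16 - 8*4090 = 16 - 32720 = -32704)
(M - 436)*(1391 + (13 - 2*(-19))) = (-32704 - 436)*(1391 + (13 - 2*(-19))) = -33140*(1391 + (13 + 38)) = -33140*(1391 + 51) = -33140*1442 = -47787880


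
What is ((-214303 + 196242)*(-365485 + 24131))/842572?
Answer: 3082597297/421286 ≈ 7317.1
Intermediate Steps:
((-214303 + 196242)*(-365485 + 24131))/842572 = -18061*(-341354)*(1/842572) = 6165194594*(1/842572) = 3082597297/421286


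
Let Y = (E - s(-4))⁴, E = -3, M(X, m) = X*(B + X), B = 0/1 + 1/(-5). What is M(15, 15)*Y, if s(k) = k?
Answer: 222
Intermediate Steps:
B = -⅕ (B = 0*1 + 1*(-⅕) = 0 - ⅕ = -⅕ ≈ -0.20000)
M(X, m) = X*(-⅕ + X)
Y = 1 (Y = (-3 - 1*(-4))⁴ = (-3 + 4)⁴ = 1⁴ = 1)
M(15, 15)*Y = (15*(-⅕ + 15))*1 = (15*(74/5))*1 = 222*1 = 222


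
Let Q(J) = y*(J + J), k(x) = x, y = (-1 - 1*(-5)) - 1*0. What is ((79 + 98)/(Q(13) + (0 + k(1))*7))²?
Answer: 3481/1369 ≈ 2.5427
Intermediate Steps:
y = 4 (y = (-1 + 5) + 0 = 4 + 0 = 4)
Q(J) = 8*J (Q(J) = 4*(J + J) = 4*(2*J) = 8*J)
((79 + 98)/(Q(13) + (0 + k(1))*7))² = ((79 + 98)/(8*13 + (0 + 1)*7))² = (177/(104 + 1*7))² = (177/(104 + 7))² = (177/111)² = (177*(1/111))² = (59/37)² = 3481/1369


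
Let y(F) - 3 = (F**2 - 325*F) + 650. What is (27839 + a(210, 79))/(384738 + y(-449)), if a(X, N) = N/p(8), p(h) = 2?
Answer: 55757/1465834 ≈ 0.038038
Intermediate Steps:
y(F) = 653 + F**2 - 325*F (y(F) = 3 + ((F**2 - 325*F) + 650) = 3 + (650 + F**2 - 325*F) = 653 + F**2 - 325*F)
a(X, N) = N/2
(27839 + a(210, 79))/(384738 + y(-449)) = (27839 + (1/2)*79)/(384738 + (653 + (-449)**2 - 325*(-449))) = (27839 + 79/2)/(384738 + (653 + 201601 + 145925)) = 55757/(2*(384738 + 348179)) = (55757/2)/732917 = (55757/2)*(1/732917) = 55757/1465834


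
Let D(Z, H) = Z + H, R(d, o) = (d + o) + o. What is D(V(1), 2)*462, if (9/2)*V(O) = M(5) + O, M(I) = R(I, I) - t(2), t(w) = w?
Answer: 7084/3 ≈ 2361.3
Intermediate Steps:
R(d, o) = d + 2*o
M(I) = -2 + 3*I (M(I) = (I + 2*I) - 1*2 = 3*I - 2 = -2 + 3*I)
V(O) = 26/9 + 2*O/9 (V(O) = 2*((-2 + 3*5) + O)/9 = 2*((-2 + 15) + O)/9 = 2*(13 + O)/9 = 26/9 + 2*O/9)
D(Z, H) = H + Z
D(V(1), 2)*462 = (2 + (26/9 + (2/9)*1))*462 = (2 + (26/9 + 2/9))*462 = (2 + 28/9)*462 = (46/9)*462 = 7084/3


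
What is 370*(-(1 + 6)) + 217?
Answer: -2373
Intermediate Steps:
370*(-(1 + 6)) + 217 = 370*(-1*7) + 217 = 370*(-7) + 217 = -2590 + 217 = -2373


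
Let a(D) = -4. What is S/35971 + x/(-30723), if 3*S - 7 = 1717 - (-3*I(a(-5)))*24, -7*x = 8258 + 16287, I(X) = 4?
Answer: 342380813/2578653077 ≈ 0.13278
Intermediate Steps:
x = -24545/7 (x = -(8258 + 16287)/7 = -1/7*24545 = -24545/7 ≈ -3506.4)
S = 2012/3 (S = 7/3 + (1717 - (-3*4)*24)/3 = 7/3 + (1717 - (-12)*24)/3 = 7/3 + (1717 - 1*(-288))/3 = 7/3 + (1717 + 288)/3 = 7/3 + (1/3)*2005 = 7/3 + 2005/3 = 2012/3 ≈ 670.67)
S/35971 + x/(-30723) = (2012/3)/35971 - 24545/7/(-30723) = (2012/3)*(1/35971) - 24545/7*(-1/30723) = 2012/107913 + 24545/215061 = 342380813/2578653077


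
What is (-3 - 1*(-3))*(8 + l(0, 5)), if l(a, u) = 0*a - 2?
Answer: 0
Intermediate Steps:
l(a, u) = -2 (l(a, u) = 0 - 2 = -2)
(-3 - 1*(-3))*(8 + l(0, 5)) = (-3 - 1*(-3))*(8 - 2) = (-3 + 3)*6 = 0*6 = 0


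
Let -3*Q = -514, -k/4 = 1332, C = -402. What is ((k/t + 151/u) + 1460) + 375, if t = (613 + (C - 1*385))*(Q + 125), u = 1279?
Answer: 60514404852/32973899 ≈ 1835.2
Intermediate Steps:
k = -5328 (k = -4*1332 = -5328)
Q = 514/3 (Q = -⅓*(-514) = 514/3 ≈ 171.33)
t = -51562 (t = (613 + (-402 - 1*385))*(514/3 + 125) = (613 + (-402 - 385))*(889/3) = (613 - 787)*(889/3) = -174*889/3 = -51562)
((k/t + 151/u) + 1460) + 375 = ((-5328/(-51562) + 151/1279) + 1460) + 375 = ((-5328*(-1/51562) + 151*(1/1279)) + 1460) + 375 = ((2664/25781 + 151/1279) + 1460) + 375 = (7300187/32973899 + 1460) + 375 = 48149192727/32973899 + 375 = 60514404852/32973899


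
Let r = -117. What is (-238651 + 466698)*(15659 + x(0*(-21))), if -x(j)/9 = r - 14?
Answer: 3839855386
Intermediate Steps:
x(j) = 1179 (x(j) = -9*(-117 - 14) = -9*(-131) = 1179)
(-238651 + 466698)*(15659 + x(0*(-21))) = (-238651 + 466698)*(15659 + 1179) = 228047*16838 = 3839855386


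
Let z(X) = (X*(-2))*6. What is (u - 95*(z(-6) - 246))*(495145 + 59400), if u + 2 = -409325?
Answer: -217823612365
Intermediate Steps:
u = -409327 (u = -2 - 409325 = -409327)
z(X) = -12*X (z(X) = -2*X*6 = -12*X)
(u - 95*(z(-6) - 246))*(495145 + 59400) = (-409327 - 95*(-12*(-6) - 246))*(495145 + 59400) = (-409327 - 95*(72 - 246))*554545 = (-409327 - 95*(-174))*554545 = (-409327 + 16530)*554545 = -392797*554545 = -217823612365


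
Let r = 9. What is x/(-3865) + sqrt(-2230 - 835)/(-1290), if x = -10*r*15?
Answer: 270/773 - I*sqrt(3065)/1290 ≈ 0.34929 - 0.042917*I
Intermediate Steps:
x = -1350 (x = -10*9*15 = -90*15 = -1350)
x/(-3865) + sqrt(-2230 - 835)/(-1290) = -1350/(-3865) + sqrt(-2230 - 835)/(-1290) = -1350*(-1/3865) + sqrt(-3065)*(-1/1290) = 270/773 + (I*sqrt(3065))*(-1/1290) = 270/773 - I*sqrt(3065)/1290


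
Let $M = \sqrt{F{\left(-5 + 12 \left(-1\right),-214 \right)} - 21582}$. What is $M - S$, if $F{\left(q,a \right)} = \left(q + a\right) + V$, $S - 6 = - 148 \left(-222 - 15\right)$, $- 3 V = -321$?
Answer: $-35082 + i \sqrt{21706} \approx -35082.0 + 147.33 i$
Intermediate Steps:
$V = 107$ ($V = \left(- \frac{1}{3}\right) \left(-321\right) = 107$)
$S = 35082$ ($S = 6 - 148 \left(-222 - 15\right) = 6 - -35076 = 6 + 35076 = 35082$)
$F{\left(q,a \right)} = 107 + a + q$ ($F{\left(q,a \right)} = \left(q + a\right) + 107 = \left(a + q\right) + 107 = 107 + a + q$)
$M = i \sqrt{21706}$ ($M = \sqrt{\left(107 - 214 + \left(-5 + 12 \left(-1\right)\right)\right) - 21582} = \sqrt{\left(107 - 214 - 17\right) - 21582} = \sqrt{-124 - 21582} = \sqrt{-21706} = i \sqrt{21706} \approx 147.33 i$)
$M - S = i \sqrt{21706} - 35082 = -35082 + i \sqrt{21706}$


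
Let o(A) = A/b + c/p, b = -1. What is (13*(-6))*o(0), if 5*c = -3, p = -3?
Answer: -78/5 ≈ -15.600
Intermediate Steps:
c = -⅗ (c = (⅕)*(-3) = -⅗ ≈ -0.60000)
o(A) = ⅕ - A (o(A) = A/(-1) - ⅗/(-3) = A*(-1) - ⅗*(-⅓) = -A + ⅕ = ⅕ - A)
(13*(-6))*o(0) = (13*(-6))*(⅕ - 1*0) = -78*(⅕ + 0) = -78*⅕ = -78/5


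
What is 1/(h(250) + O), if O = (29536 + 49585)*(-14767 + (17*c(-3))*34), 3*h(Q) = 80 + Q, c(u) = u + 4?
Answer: -1/1122647759 ≈ -8.9075e-10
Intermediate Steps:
c(u) = 4 + u
h(Q) = 80/3 + Q/3 (h(Q) = (80 + Q)/3 = 80/3 + Q/3)
O = -1122647869 (O = (29536 + 49585)*(-14767 + (17*(4 - 3))*34) = 79121*(-14767 + (17*1)*34) = 79121*(-14767 + 17*34) = 79121*(-14767 + 578) = 79121*(-14189) = -1122647869)
1/(h(250) + O) = 1/((80/3 + (⅓)*250) - 1122647869) = 1/((80/3 + 250/3) - 1122647869) = 1/(110 - 1122647869) = 1/(-1122647759) = -1/1122647759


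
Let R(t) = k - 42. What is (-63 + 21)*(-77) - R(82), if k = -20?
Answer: 3296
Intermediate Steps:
R(t) = -62 (R(t) = -20 - 42 = -62)
(-63 + 21)*(-77) - R(82) = (-63 + 21)*(-77) - 1*(-62) = -42*(-77) + 62 = 3234 + 62 = 3296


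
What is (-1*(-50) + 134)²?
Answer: 33856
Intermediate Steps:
(-1*(-50) + 134)² = (50 + 134)² = 184² = 33856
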